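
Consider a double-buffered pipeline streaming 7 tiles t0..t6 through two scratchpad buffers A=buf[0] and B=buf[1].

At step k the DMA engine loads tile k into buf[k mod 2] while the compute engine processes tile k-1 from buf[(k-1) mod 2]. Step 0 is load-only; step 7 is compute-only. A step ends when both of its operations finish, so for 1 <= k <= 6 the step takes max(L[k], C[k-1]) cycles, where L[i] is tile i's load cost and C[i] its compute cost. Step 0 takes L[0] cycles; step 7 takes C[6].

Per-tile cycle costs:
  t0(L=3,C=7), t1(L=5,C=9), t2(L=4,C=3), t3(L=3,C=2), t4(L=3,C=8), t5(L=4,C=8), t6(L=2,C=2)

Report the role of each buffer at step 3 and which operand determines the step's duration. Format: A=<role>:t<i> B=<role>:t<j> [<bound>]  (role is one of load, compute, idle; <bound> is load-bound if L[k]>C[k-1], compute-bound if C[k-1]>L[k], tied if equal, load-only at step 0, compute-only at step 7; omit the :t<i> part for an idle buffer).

step 3: A=compute:t2 B=load:t3 [tied]

step 0: L[0]=3 → dur=3, Σ=3 | A=load:t0 B=idle [load-only]
step 1: L[1]=5 C[0]=7 → dur=7, Σ=10 | A=compute:t0 B=load:t1 [compute-bound]
step 2: L[2]=4 C[1]=9 → dur=9, Σ=19 | A=load:t2 B=compute:t1 [compute-bound]
step 3: L[3]=3 C[2]=3 → dur=3, Σ=22 | A=compute:t2 B=load:t3 [tied]
step 4: L[4]=3 C[3]=2 → dur=3, Σ=25 | A=load:t4 B=compute:t3 [load-bound]
step 5: L[5]=4 C[4]=8 → dur=8, Σ=33 | A=compute:t4 B=load:t5 [compute-bound]
step 6: L[6]=2 C[5]=8 → dur=8, Σ=41 | A=load:t6 B=compute:t5 [compute-bound]
step 7: C[6]=2 → dur=2, Σ=43 | A=compute:t6 B=idle [compute-only]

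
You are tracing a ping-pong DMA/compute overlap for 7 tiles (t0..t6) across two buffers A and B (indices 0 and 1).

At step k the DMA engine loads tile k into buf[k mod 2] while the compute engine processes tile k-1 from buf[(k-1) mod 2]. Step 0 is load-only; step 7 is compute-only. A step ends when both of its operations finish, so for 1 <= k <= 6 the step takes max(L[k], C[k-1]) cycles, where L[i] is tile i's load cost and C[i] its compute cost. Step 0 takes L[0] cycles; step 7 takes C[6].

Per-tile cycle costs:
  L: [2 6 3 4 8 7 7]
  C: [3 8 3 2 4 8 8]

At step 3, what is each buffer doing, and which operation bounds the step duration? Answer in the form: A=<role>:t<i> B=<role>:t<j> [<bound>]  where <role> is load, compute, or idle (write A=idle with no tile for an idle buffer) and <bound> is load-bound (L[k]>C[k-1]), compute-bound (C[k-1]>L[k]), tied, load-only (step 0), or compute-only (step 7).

step 3: A=compute:t2 B=load:t3 [load-bound]

step 0: L[0]=2 → dur=2, Σ=2 | A=load:t0 B=idle [load-only]
step 1: L[1]=6 C[0]=3 → dur=6, Σ=8 | A=compute:t0 B=load:t1 [load-bound]
step 2: L[2]=3 C[1]=8 → dur=8, Σ=16 | A=load:t2 B=compute:t1 [compute-bound]
step 3: L[3]=4 C[2]=3 → dur=4, Σ=20 | A=compute:t2 B=load:t3 [load-bound]
step 4: L[4]=8 C[3]=2 → dur=8, Σ=28 | A=load:t4 B=compute:t3 [load-bound]
step 5: L[5]=7 C[4]=4 → dur=7, Σ=35 | A=compute:t4 B=load:t5 [load-bound]
step 6: L[6]=7 C[5]=8 → dur=8, Σ=43 | A=load:t6 B=compute:t5 [compute-bound]
step 7: C[6]=8 → dur=8, Σ=51 | A=compute:t6 B=idle [compute-only]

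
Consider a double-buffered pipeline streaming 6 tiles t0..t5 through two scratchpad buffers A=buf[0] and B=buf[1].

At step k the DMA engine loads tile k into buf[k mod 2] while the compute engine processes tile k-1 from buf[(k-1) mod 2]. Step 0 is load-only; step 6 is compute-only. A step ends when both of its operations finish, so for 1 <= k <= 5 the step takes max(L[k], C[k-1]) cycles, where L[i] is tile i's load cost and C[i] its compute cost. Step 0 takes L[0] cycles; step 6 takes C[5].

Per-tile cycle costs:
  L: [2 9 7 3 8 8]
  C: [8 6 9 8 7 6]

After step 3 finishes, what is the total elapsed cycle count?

step 0: L[0]=2 → dur=2, Σ=2 | A=load:t0 B=idle [load-only]
step 1: L[1]=9 C[0]=8 → dur=9, Σ=11 | A=compute:t0 B=load:t1 [load-bound]
step 2: L[2]=7 C[1]=6 → dur=7, Σ=18 | A=load:t2 B=compute:t1 [load-bound]
step 3: L[3]=3 C[2]=9 → dur=9, Σ=27 | A=compute:t2 B=load:t3 [compute-bound]
step 4: L[4]=8 C[3]=8 → dur=8, Σ=35 | A=load:t4 B=compute:t3 [tied]
step 5: L[5]=8 C[4]=7 → dur=8, Σ=43 | A=compute:t4 B=load:t5 [load-bound]
step 6: C[5]=6 → dur=6, Σ=49 | A=idle B=compute:t5 [compute-only]

end_cycle[3] = 27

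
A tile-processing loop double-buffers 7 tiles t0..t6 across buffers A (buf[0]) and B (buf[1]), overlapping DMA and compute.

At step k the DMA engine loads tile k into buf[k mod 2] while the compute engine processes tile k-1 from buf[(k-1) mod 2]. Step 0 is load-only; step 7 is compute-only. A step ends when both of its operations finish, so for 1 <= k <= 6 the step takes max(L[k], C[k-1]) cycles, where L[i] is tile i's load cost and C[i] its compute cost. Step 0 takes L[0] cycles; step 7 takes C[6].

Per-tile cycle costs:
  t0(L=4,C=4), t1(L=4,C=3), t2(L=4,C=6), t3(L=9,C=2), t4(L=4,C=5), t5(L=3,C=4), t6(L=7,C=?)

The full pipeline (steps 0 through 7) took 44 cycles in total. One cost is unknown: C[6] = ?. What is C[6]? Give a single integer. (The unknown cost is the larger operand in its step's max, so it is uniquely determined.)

C[6] = 7

step 0 → dur = L[0]=4 = 4
step 1 → dur = max(L[1]=4, C[0]=4) = 4
step 2 → dur = max(L[2]=4, C[1]=3) = 4
step 3 → dur = max(L[3]=9, C[2]=6) = 9
step 4 → dur = max(L[4]=4, C[3]=2) = 4
step 5 → dur = max(L[5]=3, C[4]=5) = 5
step 6 → dur = max(L[6]=7, C[5]=4) = 7
step 7 → dur = C[6]=? = C[6]  (unknown; binding)
sum of known step durations = 37
dur[7] = total - known = 44 - 37 = 7
C[6] is the binding max in step 7, so C[6] = dur[7] = 7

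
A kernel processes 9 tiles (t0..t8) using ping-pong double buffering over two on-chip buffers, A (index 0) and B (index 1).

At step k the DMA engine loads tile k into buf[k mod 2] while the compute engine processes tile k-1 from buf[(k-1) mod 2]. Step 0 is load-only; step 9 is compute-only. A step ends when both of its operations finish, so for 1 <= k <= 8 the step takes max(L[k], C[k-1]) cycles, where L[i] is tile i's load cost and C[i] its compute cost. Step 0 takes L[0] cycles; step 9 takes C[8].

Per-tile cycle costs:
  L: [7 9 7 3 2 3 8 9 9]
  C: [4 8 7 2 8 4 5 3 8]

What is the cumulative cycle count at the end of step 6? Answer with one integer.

k=0 load=t0/7c comp=- wait=7 total=7
k=1 load=t1/9c comp=t0/4c wait=9 total=16
k=2 load=t2/7c comp=t1/8c wait=8 total=24
k=3 load=t3/3c comp=t2/7c wait=7 total=31
k=4 load=t4/2c comp=t3/2c wait=2 total=33
k=5 load=t5/3c comp=t4/8c wait=8 total=41
k=6 load=t6/8c comp=t5/4c wait=8 total=49
k=7 load=t7/9c comp=t6/5c wait=9 total=58
k=8 load=t8/9c comp=t7/3c wait=9 total=67
k=9 load=- comp=t8/8c wait=8 total=75

end_cycle[6] = 49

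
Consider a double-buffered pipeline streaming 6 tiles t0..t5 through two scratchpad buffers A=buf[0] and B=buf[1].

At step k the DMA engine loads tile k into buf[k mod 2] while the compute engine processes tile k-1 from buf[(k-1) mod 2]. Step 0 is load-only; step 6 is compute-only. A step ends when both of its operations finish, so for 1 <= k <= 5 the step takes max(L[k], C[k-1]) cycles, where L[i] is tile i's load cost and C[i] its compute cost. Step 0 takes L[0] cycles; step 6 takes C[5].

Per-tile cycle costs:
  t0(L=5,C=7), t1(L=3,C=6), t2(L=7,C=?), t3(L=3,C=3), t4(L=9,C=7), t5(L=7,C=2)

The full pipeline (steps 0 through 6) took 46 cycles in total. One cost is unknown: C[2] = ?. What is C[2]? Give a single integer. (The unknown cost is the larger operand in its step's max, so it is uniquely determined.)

C[2] = 9

step 0 | dur = L[0]=5 = 5
step 1 | dur = max(L[1]=3, C[0]=7) = 7
step 2 | dur = max(L[2]=7, C[1]=6) = 7
step 3 | dur = max(L[3]=3, C[2]=?) = C[2]  (unknown; binding)
step 4 | dur = max(L[4]=9, C[3]=3) = 9
step 5 | dur = max(L[5]=7, C[4]=7) = 7
step 6 | dur = C[5]=2 = 2
sum of known step durations = 37
dur[3] = total - known = 46 - 37 = 9
C[2] is the binding max in step 3, so C[2] = dur[3] = 9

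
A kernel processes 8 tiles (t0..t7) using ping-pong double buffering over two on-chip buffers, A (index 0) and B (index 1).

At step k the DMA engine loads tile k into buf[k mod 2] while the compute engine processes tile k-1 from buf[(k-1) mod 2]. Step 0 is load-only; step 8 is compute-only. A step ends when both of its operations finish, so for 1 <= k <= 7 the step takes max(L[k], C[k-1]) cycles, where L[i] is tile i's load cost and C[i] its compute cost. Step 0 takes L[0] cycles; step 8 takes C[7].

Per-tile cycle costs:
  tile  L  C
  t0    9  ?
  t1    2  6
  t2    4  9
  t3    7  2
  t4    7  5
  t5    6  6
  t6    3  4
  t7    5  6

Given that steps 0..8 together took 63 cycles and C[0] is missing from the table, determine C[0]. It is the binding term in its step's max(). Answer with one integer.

C[0] = 9

step 0 | dur = L[0]=9 = 9
step 1 | dur = max(L[1]=2, C[0]=?) = C[0]  (unknown; binding)
step 2 | dur = max(L[2]=4, C[1]=6) = 6
step 3 | dur = max(L[3]=7, C[2]=9) = 9
step 4 | dur = max(L[4]=7, C[3]=2) = 7
step 5 | dur = max(L[5]=6, C[4]=5) = 6
step 6 | dur = max(L[6]=3, C[5]=6) = 6
step 7 | dur = max(L[7]=5, C[6]=4) = 5
step 8 | dur = C[7]=6 = 6
sum of known step durations = 54
dur[1] = total - known = 63 - 54 = 9
C[0] is the binding max in step 1, so C[0] = dur[1] = 9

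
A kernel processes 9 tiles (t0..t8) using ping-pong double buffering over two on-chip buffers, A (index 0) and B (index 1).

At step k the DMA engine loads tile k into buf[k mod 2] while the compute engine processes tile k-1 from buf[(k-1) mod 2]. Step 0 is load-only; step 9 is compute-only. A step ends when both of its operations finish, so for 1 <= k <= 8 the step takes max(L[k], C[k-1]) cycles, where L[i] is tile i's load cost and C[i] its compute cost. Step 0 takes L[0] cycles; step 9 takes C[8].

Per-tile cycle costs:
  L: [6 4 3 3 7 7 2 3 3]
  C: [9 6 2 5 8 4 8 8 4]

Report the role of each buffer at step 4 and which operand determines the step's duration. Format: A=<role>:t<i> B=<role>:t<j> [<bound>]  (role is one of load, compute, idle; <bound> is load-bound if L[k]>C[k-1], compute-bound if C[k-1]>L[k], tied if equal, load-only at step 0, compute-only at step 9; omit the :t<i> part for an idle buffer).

  0. 6=6c; end=6; A:t0 B:-
  1. max(4,9)=9c; end=15; A:t0 B:t1
  2. max(3,6)=6c; end=21; A:t2 B:t1
  3. max(3,2)=3c; end=24; A:t2 B:t3
  4. max(7,5)=7c; end=31; A:t4 B:t3
  5. max(7,8)=8c; end=39; A:t4 B:t5
  6. max(2,4)=4c; end=43; A:t6 B:t5
  7. max(3,8)=8c; end=51; A:t6 B:t7
  8. max(3,8)=8c; end=59; A:t8 B:t7
  9. 4=4c; end=63; A:t8 B:t7

step 4: A=load:t4 B=compute:t3 [load-bound]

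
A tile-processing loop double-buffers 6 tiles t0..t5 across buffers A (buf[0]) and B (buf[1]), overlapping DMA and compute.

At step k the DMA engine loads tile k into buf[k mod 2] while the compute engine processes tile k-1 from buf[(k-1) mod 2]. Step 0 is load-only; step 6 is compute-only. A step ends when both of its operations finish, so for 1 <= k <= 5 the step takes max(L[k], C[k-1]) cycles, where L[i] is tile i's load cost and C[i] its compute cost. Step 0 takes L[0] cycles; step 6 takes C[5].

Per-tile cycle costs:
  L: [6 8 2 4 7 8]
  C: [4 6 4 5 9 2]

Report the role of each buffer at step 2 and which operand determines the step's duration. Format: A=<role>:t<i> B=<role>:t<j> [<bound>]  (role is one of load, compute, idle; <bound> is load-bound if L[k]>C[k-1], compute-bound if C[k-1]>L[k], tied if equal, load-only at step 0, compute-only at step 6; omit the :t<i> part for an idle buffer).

step 2: A=load:t2 B=compute:t1 [compute-bound]

[0] DMA t0→A (6c) ∥ CU idle ⇒ 6c, clock 6
[1] DMA t1→B (8c) ∥ CU A:t0 (4c) ⇒ 8c, clock 14
[2] DMA t2→A (2c) ∥ CU B:t1 (6c) ⇒ 6c, clock 20
[3] DMA t3→B (4c) ∥ CU A:t2 (4c) ⇒ 4c, clock 24
[4] DMA t4→A (7c) ∥ CU B:t3 (5c) ⇒ 7c, clock 31
[5] DMA t5→B (8c) ∥ CU A:t4 (9c) ⇒ 9c, clock 40
[6] DMA idle ∥ CU B:t5 (2c) ⇒ 2c, clock 42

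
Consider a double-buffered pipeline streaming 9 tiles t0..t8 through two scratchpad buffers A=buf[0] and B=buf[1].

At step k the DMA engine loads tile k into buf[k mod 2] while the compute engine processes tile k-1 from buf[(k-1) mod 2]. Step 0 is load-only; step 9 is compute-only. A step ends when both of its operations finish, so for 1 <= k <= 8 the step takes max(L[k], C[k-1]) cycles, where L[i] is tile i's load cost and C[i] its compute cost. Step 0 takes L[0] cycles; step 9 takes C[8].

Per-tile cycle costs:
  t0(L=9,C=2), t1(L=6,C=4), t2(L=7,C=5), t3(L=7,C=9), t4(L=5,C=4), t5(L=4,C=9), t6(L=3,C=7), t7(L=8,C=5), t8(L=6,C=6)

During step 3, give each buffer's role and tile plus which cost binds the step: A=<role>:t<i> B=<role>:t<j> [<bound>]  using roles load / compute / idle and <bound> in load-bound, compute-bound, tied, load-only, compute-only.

  0. 9=9c; end=9; A:t0 B:-
  1. max(6,2)=6c; end=15; A:t0 B:t1
  2. max(7,4)=7c; end=22; A:t2 B:t1
  3. max(7,5)=7c; end=29; A:t2 B:t3
  4. max(5,9)=9c; end=38; A:t4 B:t3
  5. max(4,4)=4c; end=42; A:t4 B:t5
  6. max(3,9)=9c; end=51; A:t6 B:t5
  7. max(8,7)=8c; end=59; A:t6 B:t7
  8. max(6,5)=6c; end=65; A:t8 B:t7
  9. 6=6c; end=71; A:t8 B:t7

step 3: A=compute:t2 B=load:t3 [load-bound]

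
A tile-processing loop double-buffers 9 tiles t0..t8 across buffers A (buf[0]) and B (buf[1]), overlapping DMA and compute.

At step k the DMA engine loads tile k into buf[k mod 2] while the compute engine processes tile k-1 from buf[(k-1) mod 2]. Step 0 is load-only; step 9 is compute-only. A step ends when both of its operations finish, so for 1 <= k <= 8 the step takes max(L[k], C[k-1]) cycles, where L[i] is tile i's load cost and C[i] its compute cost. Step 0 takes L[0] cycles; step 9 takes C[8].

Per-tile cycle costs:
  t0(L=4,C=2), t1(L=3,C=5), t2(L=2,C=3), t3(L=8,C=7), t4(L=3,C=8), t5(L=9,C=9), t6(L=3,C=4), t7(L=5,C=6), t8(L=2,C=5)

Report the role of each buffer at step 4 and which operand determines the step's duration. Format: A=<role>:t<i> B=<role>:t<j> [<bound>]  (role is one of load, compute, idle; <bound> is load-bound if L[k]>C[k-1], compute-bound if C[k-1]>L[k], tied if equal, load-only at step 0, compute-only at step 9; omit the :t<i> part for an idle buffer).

step 4: A=load:t4 B=compute:t3 [compute-bound]

  0. 4=4c; end=4; A:t0 B:-
  1. max(3,2)=3c; end=7; A:t0 B:t1
  2. max(2,5)=5c; end=12; A:t2 B:t1
  3. max(8,3)=8c; end=20; A:t2 B:t3
  4. max(3,7)=7c; end=27; A:t4 B:t3
  5. max(9,8)=9c; end=36; A:t4 B:t5
  6. max(3,9)=9c; end=45; A:t6 B:t5
  7. max(5,4)=5c; end=50; A:t6 B:t7
  8. max(2,6)=6c; end=56; A:t8 B:t7
  9. 5=5c; end=61; A:t8 B:t7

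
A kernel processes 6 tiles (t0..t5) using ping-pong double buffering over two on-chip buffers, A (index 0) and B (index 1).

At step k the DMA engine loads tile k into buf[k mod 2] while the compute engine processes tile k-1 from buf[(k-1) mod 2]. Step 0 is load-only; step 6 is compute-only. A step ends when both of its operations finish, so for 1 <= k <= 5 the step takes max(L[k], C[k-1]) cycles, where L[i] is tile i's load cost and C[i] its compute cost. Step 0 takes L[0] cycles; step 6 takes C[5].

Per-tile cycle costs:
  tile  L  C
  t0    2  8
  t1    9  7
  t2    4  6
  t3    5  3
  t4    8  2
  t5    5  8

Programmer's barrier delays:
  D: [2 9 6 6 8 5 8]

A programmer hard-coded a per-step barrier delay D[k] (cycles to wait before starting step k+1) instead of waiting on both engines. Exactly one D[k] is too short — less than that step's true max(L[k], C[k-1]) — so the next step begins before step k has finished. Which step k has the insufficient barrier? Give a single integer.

hazard at step 2

k=0 barrier L[0]=2→2c, D[0]=2 ok
k=1 barrier max(L[1]=9,C[0]=8)→9c, D[1]=9 ok
k=2 barrier max(L[2]=4,C[1]=7)→7c, D[2]=6 SHORT
k=3 barrier max(L[3]=5,C[2]=6)→6c, D[3]=6 ok
k=4 barrier max(L[4]=8,C[3]=3)→8c, D[4]=8 ok
k=5 barrier max(L[5]=5,C[4]=2)→5c, D[5]=5 ok
k=6 barrier C[5]=8→8c, D[6]=8 ok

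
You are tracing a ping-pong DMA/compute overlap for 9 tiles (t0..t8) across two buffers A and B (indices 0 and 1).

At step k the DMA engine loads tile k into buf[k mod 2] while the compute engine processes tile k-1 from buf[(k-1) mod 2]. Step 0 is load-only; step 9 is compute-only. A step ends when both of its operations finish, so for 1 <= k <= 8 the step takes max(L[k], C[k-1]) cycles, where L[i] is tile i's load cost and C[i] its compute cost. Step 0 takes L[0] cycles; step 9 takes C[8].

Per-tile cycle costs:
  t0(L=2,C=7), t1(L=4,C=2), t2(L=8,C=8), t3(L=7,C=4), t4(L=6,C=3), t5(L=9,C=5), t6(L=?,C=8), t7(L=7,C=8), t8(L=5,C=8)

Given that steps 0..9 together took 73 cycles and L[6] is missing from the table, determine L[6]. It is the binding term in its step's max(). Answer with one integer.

step 0: dur = L[0]=2 = 2
step 1: dur = max(L[1]=4, C[0]=7) = 7
step 2: dur = max(L[2]=8, C[1]=2) = 8
step 3: dur = max(L[3]=7, C[2]=8) = 8
step 4: dur = max(L[4]=6, C[3]=4) = 6
step 5: dur = max(L[5]=9, C[4]=3) = 9
step 6: dur = max(L[6]=?, C[5]=5) = L[6]  (unknown; binding)
step 7: dur = max(L[7]=7, C[6]=8) = 8
step 8: dur = max(L[8]=5, C[7]=8) = 8
step 9: dur = C[8]=8 = 8
sum of known step durations = 64
dur[6] = total - known = 73 - 64 = 9
L[6] is the binding max in step 6, so L[6] = dur[6] = 9

L[6] = 9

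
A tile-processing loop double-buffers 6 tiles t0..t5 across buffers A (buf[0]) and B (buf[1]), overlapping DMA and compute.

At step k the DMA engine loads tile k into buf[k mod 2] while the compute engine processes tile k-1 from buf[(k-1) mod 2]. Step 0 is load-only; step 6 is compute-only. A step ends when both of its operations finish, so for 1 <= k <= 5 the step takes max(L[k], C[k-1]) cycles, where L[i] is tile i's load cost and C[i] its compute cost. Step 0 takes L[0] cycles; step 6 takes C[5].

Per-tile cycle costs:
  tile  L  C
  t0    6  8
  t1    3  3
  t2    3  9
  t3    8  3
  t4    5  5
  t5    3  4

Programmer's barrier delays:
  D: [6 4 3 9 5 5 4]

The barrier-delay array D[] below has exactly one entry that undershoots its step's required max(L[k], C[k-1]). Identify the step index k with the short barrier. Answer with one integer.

step 0: need L[0]=6 = 6; D[0]=6 ok
step 1: need max(L[1]=3,C[0]=8) = 8; D[1]=4 SHORT
step 2: need max(L[2]=3,C[1]=3) = 3; D[2]=3 ok
step 3: need max(L[3]=8,C[2]=9) = 9; D[3]=9 ok
step 4: need max(L[4]=5,C[3]=3) = 5; D[4]=5 ok
step 5: need max(L[5]=3,C[4]=5) = 5; D[5]=5 ok
step 6: need C[5]=4 = 4; D[6]=4 ok

hazard at step 1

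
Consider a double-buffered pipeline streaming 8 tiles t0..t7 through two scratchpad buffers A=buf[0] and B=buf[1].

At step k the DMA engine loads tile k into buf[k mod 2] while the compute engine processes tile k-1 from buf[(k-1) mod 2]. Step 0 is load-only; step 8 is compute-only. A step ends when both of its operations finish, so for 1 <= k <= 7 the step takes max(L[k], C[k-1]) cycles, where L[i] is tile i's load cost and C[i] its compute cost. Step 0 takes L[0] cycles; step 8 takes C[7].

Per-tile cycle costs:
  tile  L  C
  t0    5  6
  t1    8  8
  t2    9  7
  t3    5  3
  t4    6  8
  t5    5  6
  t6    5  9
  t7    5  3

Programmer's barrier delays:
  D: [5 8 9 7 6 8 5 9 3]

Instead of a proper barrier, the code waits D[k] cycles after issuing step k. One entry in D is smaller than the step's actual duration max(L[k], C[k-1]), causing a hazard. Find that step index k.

hazard at step 6

k=0 barrier L[0]=5→5c, D[0]=5 ok
k=1 barrier max(L[1]=8,C[0]=6)→8c, D[1]=8 ok
k=2 barrier max(L[2]=9,C[1]=8)→9c, D[2]=9 ok
k=3 barrier max(L[3]=5,C[2]=7)→7c, D[3]=7 ok
k=4 barrier max(L[4]=6,C[3]=3)→6c, D[4]=6 ok
k=5 barrier max(L[5]=5,C[4]=8)→8c, D[5]=8 ok
k=6 barrier max(L[6]=5,C[5]=6)→6c, D[6]=5 SHORT
k=7 barrier max(L[7]=5,C[6]=9)→9c, D[7]=9 ok
k=8 barrier C[7]=3→3c, D[8]=3 ok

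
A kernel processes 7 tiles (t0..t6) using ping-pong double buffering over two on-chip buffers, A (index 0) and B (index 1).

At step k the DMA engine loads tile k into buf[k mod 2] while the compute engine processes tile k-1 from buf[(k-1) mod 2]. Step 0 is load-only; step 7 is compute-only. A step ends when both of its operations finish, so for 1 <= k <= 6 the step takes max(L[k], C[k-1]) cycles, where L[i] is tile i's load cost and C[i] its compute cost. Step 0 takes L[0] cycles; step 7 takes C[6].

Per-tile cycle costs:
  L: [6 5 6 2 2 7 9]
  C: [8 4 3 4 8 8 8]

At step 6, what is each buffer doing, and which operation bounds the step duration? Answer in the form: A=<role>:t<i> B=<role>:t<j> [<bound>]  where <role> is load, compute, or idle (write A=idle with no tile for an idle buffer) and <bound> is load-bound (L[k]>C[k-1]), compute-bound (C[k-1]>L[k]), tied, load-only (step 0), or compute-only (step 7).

step 0: L[0]=6 → dur=6, Σ=6 | A=load:t0 B=idle [load-only]
step 1: L[1]=5 C[0]=8 → dur=8, Σ=14 | A=compute:t0 B=load:t1 [compute-bound]
step 2: L[2]=6 C[1]=4 → dur=6, Σ=20 | A=load:t2 B=compute:t1 [load-bound]
step 3: L[3]=2 C[2]=3 → dur=3, Σ=23 | A=compute:t2 B=load:t3 [compute-bound]
step 4: L[4]=2 C[3]=4 → dur=4, Σ=27 | A=load:t4 B=compute:t3 [compute-bound]
step 5: L[5]=7 C[4]=8 → dur=8, Σ=35 | A=compute:t4 B=load:t5 [compute-bound]
step 6: L[6]=9 C[5]=8 → dur=9, Σ=44 | A=load:t6 B=compute:t5 [load-bound]
step 7: C[6]=8 → dur=8, Σ=52 | A=compute:t6 B=idle [compute-only]

step 6: A=load:t6 B=compute:t5 [load-bound]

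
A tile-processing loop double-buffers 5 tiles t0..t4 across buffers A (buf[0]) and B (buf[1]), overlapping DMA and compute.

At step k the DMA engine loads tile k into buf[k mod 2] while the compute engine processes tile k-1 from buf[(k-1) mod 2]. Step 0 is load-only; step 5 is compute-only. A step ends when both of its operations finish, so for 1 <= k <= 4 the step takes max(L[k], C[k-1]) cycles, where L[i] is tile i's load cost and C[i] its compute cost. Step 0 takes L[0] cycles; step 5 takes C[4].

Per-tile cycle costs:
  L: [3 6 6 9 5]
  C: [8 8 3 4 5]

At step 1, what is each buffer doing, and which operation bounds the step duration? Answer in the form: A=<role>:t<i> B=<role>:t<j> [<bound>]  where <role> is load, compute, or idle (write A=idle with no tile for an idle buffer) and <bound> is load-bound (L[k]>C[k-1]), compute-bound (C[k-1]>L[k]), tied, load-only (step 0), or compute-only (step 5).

k=0 load=t0/3c comp=- wait=3 total=3
k=1 load=t1/6c comp=t0/8c wait=8 total=11
k=2 load=t2/6c comp=t1/8c wait=8 total=19
k=3 load=t3/9c comp=t2/3c wait=9 total=28
k=4 load=t4/5c comp=t3/4c wait=5 total=33
k=5 load=- comp=t4/5c wait=5 total=38

step 1: A=compute:t0 B=load:t1 [compute-bound]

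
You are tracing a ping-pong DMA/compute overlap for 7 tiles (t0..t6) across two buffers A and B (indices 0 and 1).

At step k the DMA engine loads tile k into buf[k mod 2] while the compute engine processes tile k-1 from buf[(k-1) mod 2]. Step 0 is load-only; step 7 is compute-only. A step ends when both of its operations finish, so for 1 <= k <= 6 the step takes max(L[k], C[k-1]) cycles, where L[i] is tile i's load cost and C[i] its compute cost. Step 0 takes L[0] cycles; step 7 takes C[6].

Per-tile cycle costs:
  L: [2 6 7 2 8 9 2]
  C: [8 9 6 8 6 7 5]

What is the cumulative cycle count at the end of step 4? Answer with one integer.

end_cycle[4] = 33

  0. 2=2c; end=2; A:t0 B:-
  1. max(6,8)=8c; end=10; A:t0 B:t1
  2. max(7,9)=9c; end=19; A:t2 B:t1
  3. max(2,6)=6c; end=25; A:t2 B:t3
  4. max(8,8)=8c; end=33; A:t4 B:t3
  5. max(9,6)=9c; end=42; A:t4 B:t5
  6. max(2,7)=7c; end=49; A:t6 B:t5
  7. 5=5c; end=54; A:t6 B:t5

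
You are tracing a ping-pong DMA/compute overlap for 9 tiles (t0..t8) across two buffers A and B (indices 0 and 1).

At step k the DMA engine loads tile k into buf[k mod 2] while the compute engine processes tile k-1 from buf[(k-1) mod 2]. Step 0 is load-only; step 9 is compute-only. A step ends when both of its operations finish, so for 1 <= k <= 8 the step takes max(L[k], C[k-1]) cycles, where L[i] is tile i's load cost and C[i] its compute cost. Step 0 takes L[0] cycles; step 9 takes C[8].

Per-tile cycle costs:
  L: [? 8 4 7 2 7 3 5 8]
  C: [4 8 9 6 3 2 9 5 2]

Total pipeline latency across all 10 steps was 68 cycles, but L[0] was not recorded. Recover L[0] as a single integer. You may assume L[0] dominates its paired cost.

L[0] = 8

step 0: dur = L[0]=? = L[0]  (unknown; binding)
step 1: dur = max(L[1]=8, C[0]=4) = 8
step 2: dur = max(L[2]=4, C[1]=8) = 8
step 3: dur = max(L[3]=7, C[2]=9) = 9
step 4: dur = max(L[4]=2, C[3]=6) = 6
step 5: dur = max(L[5]=7, C[4]=3) = 7
step 6: dur = max(L[6]=3, C[5]=2) = 3
step 7: dur = max(L[7]=5, C[6]=9) = 9
step 8: dur = max(L[8]=8, C[7]=5) = 8
step 9: dur = C[8]=2 = 2
sum of known step durations = 60
dur[0] = total - known = 68 - 60 = 8
L[0] is the binding max in step 0, so L[0] = dur[0] = 8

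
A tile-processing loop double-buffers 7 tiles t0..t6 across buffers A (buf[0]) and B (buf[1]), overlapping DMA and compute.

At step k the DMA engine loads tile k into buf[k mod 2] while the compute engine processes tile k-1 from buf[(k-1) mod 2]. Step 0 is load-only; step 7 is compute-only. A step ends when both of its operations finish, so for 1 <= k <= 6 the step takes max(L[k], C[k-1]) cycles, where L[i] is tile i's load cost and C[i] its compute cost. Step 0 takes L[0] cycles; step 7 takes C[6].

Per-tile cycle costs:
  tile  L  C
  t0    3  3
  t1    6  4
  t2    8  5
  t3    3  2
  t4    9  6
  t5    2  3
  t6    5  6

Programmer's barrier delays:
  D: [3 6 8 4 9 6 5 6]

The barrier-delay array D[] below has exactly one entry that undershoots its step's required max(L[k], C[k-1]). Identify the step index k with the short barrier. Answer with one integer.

hazard at step 3

[0] required=L[0]=3=3 vs D=3 ok
[1] required=max(L[1]=6,C[0]=3)=6 vs D=6 ok
[2] required=max(L[2]=8,C[1]=4)=8 vs D=8 ok
[3] required=max(L[3]=3,C[2]=5)=5 vs D=4 SHORT
[4] required=max(L[4]=9,C[3]=2)=9 vs D=9 ok
[5] required=max(L[5]=2,C[4]=6)=6 vs D=6 ok
[6] required=max(L[6]=5,C[5]=3)=5 vs D=5 ok
[7] required=C[6]=6=6 vs D=6 ok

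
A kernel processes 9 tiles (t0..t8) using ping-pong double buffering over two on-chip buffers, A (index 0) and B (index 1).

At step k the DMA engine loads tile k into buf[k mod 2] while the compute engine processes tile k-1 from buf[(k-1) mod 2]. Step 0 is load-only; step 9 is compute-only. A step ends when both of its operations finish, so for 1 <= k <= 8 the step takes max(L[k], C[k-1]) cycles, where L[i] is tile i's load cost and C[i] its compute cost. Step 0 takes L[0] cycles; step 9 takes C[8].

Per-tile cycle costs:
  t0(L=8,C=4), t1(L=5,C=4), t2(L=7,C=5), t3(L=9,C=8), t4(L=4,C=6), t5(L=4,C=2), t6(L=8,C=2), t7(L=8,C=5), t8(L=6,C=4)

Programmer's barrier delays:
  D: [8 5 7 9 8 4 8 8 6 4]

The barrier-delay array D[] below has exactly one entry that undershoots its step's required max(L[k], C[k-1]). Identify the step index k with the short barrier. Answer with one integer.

[0] required=L[0]=8=8 vs D=8 ok
[1] required=max(L[1]=5,C[0]=4)=5 vs D=5 ok
[2] required=max(L[2]=7,C[1]=4)=7 vs D=7 ok
[3] required=max(L[3]=9,C[2]=5)=9 vs D=9 ok
[4] required=max(L[4]=4,C[3]=8)=8 vs D=8 ok
[5] required=max(L[5]=4,C[4]=6)=6 vs D=4 SHORT
[6] required=max(L[6]=8,C[5]=2)=8 vs D=8 ok
[7] required=max(L[7]=8,C[6]=2)=8 vs D=8 ok
[8] required=max(L[8]=6,C[7]=5)=6 vs D=6 ok
[9] required=C[8]=4=4 vs D=4 ok

hazard at step 5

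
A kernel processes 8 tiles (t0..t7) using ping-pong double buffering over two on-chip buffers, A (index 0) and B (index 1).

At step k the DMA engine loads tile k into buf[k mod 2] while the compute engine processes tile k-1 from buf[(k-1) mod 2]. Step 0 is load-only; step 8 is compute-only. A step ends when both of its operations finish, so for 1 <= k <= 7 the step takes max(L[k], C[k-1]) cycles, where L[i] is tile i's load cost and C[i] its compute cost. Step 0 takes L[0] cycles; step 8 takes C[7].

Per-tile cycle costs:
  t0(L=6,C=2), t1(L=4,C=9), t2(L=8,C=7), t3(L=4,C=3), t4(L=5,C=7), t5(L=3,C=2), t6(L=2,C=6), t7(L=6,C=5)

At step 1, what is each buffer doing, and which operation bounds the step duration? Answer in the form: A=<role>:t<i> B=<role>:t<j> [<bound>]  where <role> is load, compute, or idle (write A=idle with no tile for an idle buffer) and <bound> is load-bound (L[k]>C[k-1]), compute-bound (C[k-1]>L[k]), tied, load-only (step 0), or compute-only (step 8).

[0] DMA t0→A (6c) ∥ CU idle ⇒ 6c, clock 6
[1] DMA t1→B (4c) ∥ CU A:t0 (2c) ⇒ 4c, clock 10
[2] DMA t2→A (8c) ∥ CU B:t1 (9c) ⇒ 9c, clock 19
[3] DMA t3→B (4c) ∥ CU A:t2 (7c) ⇒ 7c, clock 26
[4] DMA t4→A (5c) ∥ CU B:t3 (3c) ⇒ 5c, clock 31
[5] DMA t5→B (3c) ∥ CU A:t4 (7c) ⇒ 7c, clock 38
[6] DMA t6→A (2c) ∥ CU B:t5 (2c) ⇒ 2c, clock 40
[7] DMA t7→B (6c) ∥ CU A:t6 (6c) ⇒ 6c, clock 46
[8] DMA idle ∥ CU B:t7 (5c) ⇒ 5c, clock 51

step 1: A=compute:t0 B=load:t1 [load-bound]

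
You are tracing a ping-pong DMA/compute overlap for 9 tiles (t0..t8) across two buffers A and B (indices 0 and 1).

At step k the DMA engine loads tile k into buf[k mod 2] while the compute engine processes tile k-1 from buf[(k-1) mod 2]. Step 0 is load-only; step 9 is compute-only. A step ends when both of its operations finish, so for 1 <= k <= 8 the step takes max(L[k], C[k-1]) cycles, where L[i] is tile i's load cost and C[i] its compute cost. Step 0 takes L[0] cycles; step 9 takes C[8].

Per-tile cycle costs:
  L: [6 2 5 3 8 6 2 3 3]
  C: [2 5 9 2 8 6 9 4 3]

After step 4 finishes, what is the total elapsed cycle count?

k=0 load=t0/6c comp=- wait=6 total=6
k=1 load=t1/2c comp=t0/2c wait=2 total=8
k=2 load=t2/5c comp=t1/5c wait=5 total=13
k=3 load=t3/3c comp=t2/9c wait=9 total=22
k=4 load=t4/8c comp=t3/2c wait=8 total=30
k=5 load=t5/6c comp=t4/8c wait=8 total=38
k=6 load=t6/2c comp=t5/6c wait=6 total=44
k=7 load=t7/3c comp=t6/9c wait=9 total=53
k=8 load=t8/3c comp=t7/4c wait=4 total=57
k=9 load=- comp=t8/3c wait=3 total=60

end_cycle[4] = 30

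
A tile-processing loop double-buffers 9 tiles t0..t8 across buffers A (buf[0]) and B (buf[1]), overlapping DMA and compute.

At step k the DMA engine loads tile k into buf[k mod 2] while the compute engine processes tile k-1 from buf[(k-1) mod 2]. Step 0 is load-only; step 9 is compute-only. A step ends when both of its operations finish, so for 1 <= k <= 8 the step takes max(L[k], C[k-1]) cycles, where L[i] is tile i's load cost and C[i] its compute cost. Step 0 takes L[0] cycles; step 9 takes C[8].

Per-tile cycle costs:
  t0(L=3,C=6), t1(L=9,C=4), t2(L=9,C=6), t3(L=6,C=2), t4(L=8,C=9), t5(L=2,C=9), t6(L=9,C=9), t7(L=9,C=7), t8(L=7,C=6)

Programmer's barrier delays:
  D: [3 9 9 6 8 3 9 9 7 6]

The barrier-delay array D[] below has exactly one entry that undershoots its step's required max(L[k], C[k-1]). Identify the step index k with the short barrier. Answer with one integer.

k=0 barrier L[0]=3→3c, D[0]=3 ok
k=1 barrier max(L[1]=9,C[0]=6)→9c, D[1]=9 ok
k=2 barrier max(L[2]=9,C[1]=4)→9c, D[2]=9 ok
k=3 barrier max(L[3]=6,C[2]=6)→6c, D[3]=6 ok
k=4 barrier max(L[4]=8,C[3]=2)→8c, D[4]=8 ok
k=5 barrier max(L[5]=2,C[4]=9)→9c, D[5]=3 SHORT
k=6 barrier max(L[6]=9,C[5]=9)→9c, D[6]=9 ok
k=7 barrier max(L[7]=9,C[6]=9)→9c, D[7]=9 ok
k=8 barrier max(L[8]=7,C[7]=7)→7c, D[8]=7 ok
k=9 barrier C[8]=6→6c, D[9]=6 ok

hazard at step 5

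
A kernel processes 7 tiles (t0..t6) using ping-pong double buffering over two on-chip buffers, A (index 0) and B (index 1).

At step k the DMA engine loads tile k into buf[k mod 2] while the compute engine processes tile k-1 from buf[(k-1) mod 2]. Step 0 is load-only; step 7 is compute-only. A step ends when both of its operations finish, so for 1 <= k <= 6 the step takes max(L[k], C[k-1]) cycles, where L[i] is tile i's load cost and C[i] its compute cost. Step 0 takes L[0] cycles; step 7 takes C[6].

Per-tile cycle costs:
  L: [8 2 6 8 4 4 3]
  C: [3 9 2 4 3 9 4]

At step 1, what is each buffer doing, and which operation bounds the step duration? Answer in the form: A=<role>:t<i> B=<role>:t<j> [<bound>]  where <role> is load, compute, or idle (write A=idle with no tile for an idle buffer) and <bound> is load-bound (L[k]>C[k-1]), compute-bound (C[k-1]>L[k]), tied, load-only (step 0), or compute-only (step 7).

[0] DMA t0→A (8c) ∥ CU idle ⇒ 8c, clock 8
[1] DMA t1→B (2c) ∥ CU A:t0 (3c) ⇒ 3c, clock 11
[2] DMA t2→A (6c) ∥ CU B:t1 (9c) ⇒ 9c, clock 20
[3] DMA t3→B (8c) ∥ CU A:t2 (2c) ⇒ 8c, clock 28
[4] DMA t4→A (4c) ∥ CU B:t3 (4c) ⇒ 4c, clock 32
[5] DMA t5→B (4c) ∥ CU A:t4 (3c) ⇒ 4c, clock 36
[6] DMA t6→A (3c) ∥ CU B:t5 (9c) ⇒ 9c, clock 45
[7] DMA idle ∥ CU A:t6 (4c) ⇒ 4c, clock 49

step 1: A=compute:t0 B=load:t1 [compute-bound]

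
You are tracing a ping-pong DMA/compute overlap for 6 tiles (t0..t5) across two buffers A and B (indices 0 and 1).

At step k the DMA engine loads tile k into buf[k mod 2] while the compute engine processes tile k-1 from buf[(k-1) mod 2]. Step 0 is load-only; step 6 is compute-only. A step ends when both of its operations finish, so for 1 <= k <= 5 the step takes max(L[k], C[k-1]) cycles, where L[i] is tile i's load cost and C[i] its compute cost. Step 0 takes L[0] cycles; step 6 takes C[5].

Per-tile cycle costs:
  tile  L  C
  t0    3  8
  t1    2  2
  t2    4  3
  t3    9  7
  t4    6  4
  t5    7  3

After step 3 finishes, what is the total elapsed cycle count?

[0] DMA t0→A (3c) ∥ CU idle ⇒ 3c, clock 3
[1] DMA t1→B (2c) ∥ CU A:t0 (8c) ⇒ 8c, clock 11
[2] DMA t2→A (4c) ∥ CU B:t1 (2c) ⇒ 4c, clock 15
[3] DMA t3→B (9c) ∥ CU A:t2 (3c) ⇒ 9c, clock 24
[4] DMA t4→A (6c) ∥ CU B:t3 (7c) ⇒ 7c, clock 31
[5] DMA t5→B (7c) ∥ CU A:t4 (4c) ⇒ 7c, clock 38
[6] DMA idle ∥ CU B:t5 (3c) ⇒ 3c, clock 41

end_cycle[3] = 24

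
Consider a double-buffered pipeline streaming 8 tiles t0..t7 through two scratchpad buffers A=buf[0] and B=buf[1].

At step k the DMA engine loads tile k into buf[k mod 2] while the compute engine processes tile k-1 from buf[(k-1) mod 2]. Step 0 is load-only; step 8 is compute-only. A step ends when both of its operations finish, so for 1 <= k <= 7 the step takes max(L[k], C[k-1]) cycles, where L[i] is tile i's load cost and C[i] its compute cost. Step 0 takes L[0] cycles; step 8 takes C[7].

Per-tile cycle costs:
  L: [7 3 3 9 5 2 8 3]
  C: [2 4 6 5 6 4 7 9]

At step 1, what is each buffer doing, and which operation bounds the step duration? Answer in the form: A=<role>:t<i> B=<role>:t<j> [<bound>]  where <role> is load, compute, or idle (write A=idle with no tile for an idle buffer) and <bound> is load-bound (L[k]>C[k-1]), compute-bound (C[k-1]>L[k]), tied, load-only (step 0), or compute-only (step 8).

step 1: A=compute:t0 B=load:t1 [load-bound]

k=0 load=t0/7c comp=- wait=7 total=7
k=1 load=t1/3c comp=t0/2c wait=3 total=10
k=2 load=t2/3c comp=t1/4c wait=4 total=14
k=3 load=t3/9c comp=t2/6c wait=9 total=23
k=4 load=t4/5c comp=t3/5c wait=5 total=28
k=5 load=t5/2c comp=t4/6c wait=6 total=34
k=6 load=t6/8c comp=t5/4c wait=8 total=42
k=7 load=t7/3c comp=t6/7c wait=7 total=49
k=8 load=- comp=t7/9c wait=9 total=58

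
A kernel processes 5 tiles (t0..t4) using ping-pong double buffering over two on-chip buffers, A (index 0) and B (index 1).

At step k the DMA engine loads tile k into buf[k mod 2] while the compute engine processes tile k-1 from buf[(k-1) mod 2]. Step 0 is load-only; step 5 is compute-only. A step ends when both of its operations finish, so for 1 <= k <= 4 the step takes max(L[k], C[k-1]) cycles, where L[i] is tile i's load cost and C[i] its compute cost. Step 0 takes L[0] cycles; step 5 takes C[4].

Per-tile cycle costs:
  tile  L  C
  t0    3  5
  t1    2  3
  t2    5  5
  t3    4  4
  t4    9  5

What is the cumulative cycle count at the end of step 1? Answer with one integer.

[0] DMA t0→A (3c) ∥ CU idle ⇒ 3c, clock 3
[1] DMA t1→B (2c) ∥ CU A:t0 (5c) ⇒ 5c, clock 8
[2] DMA t2→A (5c) ∥ CU B:t1 (3c) ⇒ 5c, clock 13
[3] DMA t3→B (4c) ∥ CU A:t2 (5c) ⇒ 5c, clock 18
[4] DMA t4→A (9c) ∥ CU B:t3 (4c) ⇒ 9c, clock 27
[5] DMA idle ∥ CU A:t4 (5c) ⇒ 5c, clock 32

end_cycle[1] = 8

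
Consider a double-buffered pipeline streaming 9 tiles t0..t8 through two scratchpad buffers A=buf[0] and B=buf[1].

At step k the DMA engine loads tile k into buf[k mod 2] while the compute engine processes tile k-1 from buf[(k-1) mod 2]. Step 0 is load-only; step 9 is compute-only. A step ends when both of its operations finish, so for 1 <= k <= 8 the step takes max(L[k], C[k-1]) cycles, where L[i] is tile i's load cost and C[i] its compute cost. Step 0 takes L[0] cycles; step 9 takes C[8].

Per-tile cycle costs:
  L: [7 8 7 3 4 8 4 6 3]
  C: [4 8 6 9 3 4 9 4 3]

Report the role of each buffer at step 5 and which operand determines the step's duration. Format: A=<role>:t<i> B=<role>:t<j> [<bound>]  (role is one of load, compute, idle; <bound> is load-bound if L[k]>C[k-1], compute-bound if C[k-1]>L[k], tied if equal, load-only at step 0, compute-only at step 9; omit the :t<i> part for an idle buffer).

step 5: A=compute:t4 B=load:t5 [load-bound]

  0. 7=7c; end=7; A:t0 B:-
  1. max(8,4)=8c; end=15; A:t0 B:t1
  2. max(7,8)=8c; end=23; A:t2 B:t1
  3. max(3,6)=6c; end=29; A:t2 B:t3
  4. max(4,9)=9c; end=38; A:t4 B:t3
  5. max(8,3)=8c; end=46; A:t4 B:t5
  6. max(4,4)=4c; end=50; A:t6 B:t5
  7. max(6,9)=9c; end=59; A:t6 B:t7
  8. max(3,4)=4c; end=63; A:t8 B:t7
  9. 3=3c; end=66; A:t8 B:t7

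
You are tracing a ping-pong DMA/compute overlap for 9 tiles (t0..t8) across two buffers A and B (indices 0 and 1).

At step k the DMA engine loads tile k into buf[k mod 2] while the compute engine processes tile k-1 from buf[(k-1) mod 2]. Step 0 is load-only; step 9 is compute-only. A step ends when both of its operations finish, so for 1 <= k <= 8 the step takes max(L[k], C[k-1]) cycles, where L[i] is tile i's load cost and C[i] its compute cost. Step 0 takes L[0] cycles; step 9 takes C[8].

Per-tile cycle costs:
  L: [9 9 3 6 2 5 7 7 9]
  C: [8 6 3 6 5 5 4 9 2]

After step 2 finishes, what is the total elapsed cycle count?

end_cycle[2] = 24

[0] DMA t0→A (9c) ∥ CU idle ⇒ 9c, clock 9
[1] DMA t1→B (9c) ∥ CU A:t0 (8c) ⇒ 9c, clock 18
[2] DMA t2→A (3c) ∥ CU B:t1 (6c) ⇒ 6c, clock 24
[3] DMA t3→B (6c) ∥ CU A:t2 (3c) ⇒ 6c, clock 30
[4] DMA t4→A (2c) ∥ CU B:t3 (6c) ⇒ 6c, clock 36
[5] DMA t5→B (5c) ∥ CU A:t4 (5c) ⇒ 5c, clock 41
[6] DMA t6→A (7c) ∥ CU B:t5 (5c) ⇒ 7c, clock 48
[7] DMA t7→B (7c) ∥ CU A:t6 (4c) ⇒ 7c, clock 55
[8] DMA t8→A (9c) ∥ CU B:t7 (9c) ⇒ 9c, clock 64
[9] DMA idle ∥ CU A:t8 (2c) ⇒ 2c, clock 66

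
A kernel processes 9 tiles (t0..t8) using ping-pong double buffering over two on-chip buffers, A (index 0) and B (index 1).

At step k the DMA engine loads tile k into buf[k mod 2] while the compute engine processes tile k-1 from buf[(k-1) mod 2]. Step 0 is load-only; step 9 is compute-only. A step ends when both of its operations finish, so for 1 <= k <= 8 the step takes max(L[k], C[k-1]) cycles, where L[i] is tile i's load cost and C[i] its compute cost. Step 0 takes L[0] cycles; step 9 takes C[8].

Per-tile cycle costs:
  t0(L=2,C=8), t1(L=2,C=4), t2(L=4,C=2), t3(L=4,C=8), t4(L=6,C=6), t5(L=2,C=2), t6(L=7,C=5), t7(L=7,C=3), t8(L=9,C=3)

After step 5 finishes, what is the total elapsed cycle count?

k=0 load=t0/2c comp=- wait=2 total=2
k=1 load=t1/2c comp=t0/8c wait=8 total=10
k=2 load=t2/4c comp=t1/4c wait=4 total=14
k=3 load=t3/4c comp=t2/2c wait=4 total=18
k=4 load=t4/6c comp=t3/8c wait=8 total=26
k=5 load=t5/2c comp=t4/6c wait=6 total=32
k=6 load=t6/7c comp=t5/2c wait=7 total=39
k=7 load=t7/7c comp=t6/5c wait=7 total=46
k=8 load=t8/9c comp=t7/3c wait=9 total=55
k=9 load=- comp=t8/3c wait=3 total=58

end_cycle[5] = 32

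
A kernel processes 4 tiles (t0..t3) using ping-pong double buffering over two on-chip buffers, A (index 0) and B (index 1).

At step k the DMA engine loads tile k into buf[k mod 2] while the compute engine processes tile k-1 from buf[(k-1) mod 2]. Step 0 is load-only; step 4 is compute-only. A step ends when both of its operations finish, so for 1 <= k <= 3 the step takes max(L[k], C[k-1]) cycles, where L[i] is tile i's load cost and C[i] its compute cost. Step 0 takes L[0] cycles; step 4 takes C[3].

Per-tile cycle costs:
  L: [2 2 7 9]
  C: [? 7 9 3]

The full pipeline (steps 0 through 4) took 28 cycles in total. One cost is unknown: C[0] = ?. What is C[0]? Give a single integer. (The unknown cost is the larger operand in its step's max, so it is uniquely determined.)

step 0 = dur = L[0]=2 = 2
step 1 = dur = max(L[1]=2, C[0]=?) = C[0]  (unknown; binding)
step 2 = dur = max(L[2]=7, C[1]=7) = 7
step 3 = dur = max(L[3]=9, C[2]=9) = 9
step 4 = dur = C[3]=3 = 3
sum of known step durations = 21
dur[1] = total - known = 28 - 21 = 7
C[0] is the binding max in step 1, so C[0] = dur[1] = 7

C[0] = 7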